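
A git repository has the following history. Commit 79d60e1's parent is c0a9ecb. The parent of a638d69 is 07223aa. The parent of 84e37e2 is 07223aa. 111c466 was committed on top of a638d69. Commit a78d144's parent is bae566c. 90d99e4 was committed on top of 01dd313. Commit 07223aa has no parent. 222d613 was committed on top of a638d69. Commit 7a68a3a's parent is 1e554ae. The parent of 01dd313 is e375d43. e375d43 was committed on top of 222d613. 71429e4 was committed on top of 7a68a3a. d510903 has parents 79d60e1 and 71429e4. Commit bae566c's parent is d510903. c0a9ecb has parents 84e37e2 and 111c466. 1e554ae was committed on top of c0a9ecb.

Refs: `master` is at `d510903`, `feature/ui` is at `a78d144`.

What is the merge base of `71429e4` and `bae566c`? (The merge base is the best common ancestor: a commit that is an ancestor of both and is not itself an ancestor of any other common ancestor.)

Ancestors of 71429e4: {07223aa, 111c466, 1e554ae, 71429e4, 7a68a3a, 84e37e2, a638d69, c0a9ecb}.
Ancestors of bae566c: {07223aa, 111c466, 1e554ae, 71429e4, 79d60e1, 7a68a3a, 84e37e2, a638d69, bae566c, c0a9ecb, d510903}.
Common ancestors: {07223aa, 111c466, 1e554ae, 71429e4, 7a68a3a, 84e37e2, a638d69, c0a9ecb}.
Among these, 71429e4 is not an ancestor of any other common ancestor — it is the merge base.

71429e4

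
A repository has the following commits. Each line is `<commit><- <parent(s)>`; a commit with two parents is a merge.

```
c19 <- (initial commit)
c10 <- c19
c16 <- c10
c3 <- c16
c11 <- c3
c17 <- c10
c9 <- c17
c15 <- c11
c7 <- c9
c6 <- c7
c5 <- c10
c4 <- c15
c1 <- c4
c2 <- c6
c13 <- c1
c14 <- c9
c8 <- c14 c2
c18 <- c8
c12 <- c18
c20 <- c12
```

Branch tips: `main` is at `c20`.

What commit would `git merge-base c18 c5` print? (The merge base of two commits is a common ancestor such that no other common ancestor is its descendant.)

Ancestors of c18: {c10, c14, c17, c18, c19, c2, c6, c7, c8, c9}.
Ancestors of c5: {c10, c19, c5}.
Common ancestors: {c10, c19}.
Among these, c10 is not an ancestor of any other common ancestor — it is the merge base.

c10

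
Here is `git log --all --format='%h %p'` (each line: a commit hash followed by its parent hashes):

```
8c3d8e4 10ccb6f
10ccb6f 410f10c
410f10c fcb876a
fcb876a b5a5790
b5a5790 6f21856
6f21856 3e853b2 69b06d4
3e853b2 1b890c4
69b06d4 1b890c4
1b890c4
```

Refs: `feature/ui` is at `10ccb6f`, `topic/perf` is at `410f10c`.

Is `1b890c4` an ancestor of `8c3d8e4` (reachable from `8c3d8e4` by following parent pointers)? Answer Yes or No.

Ancestors of 8c3d8e4 (commits reachable by following parents): {10ccb6f, 1b890c4, 3e853b2, 410f10c, 69b06d4, 6f21856, 8c3d8e4, b5a5790, fcb876a}.
1b890c4 is in that set, so it is an ancestor of 8c3d8e4.

Yes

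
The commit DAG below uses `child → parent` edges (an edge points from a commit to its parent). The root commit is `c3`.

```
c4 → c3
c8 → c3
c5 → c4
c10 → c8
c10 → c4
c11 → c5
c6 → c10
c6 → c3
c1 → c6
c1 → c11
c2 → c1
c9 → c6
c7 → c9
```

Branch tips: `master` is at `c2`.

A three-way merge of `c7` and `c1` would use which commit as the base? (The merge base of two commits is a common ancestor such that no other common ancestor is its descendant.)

Ancestors of c7: {c10, c3, c4, c6, c7, c8, c9}.
Ancestors of c1: {c1, c10, c11, c3, c4, c5, c6, c8}.
Common ancestors: {c10, c3, c4, c6, c8}.
Among these, c6 is not an ancestor of any other common ancestor — it is the merge base.

c6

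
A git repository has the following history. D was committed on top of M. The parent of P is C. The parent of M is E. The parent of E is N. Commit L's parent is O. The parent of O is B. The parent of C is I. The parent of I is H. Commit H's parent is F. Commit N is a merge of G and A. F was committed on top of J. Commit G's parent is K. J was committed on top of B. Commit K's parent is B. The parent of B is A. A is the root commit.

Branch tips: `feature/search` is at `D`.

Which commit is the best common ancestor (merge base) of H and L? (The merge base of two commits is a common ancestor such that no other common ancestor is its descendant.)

B

Ancestors of H: {A, B, F, H, J}.
Ancestors of L: {A, B, L, O}.
Common ancestors: {A, B}.
Among these, B is not an ancestor of any other common ancestor — it is the merge base.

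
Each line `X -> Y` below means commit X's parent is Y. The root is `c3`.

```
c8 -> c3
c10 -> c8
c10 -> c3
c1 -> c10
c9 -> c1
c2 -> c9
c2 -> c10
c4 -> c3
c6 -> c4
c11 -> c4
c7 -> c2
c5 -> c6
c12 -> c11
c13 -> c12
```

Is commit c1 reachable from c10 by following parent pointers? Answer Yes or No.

Ancestors of c10: {c10, c3, c8}.
c1 is not in that set, so it is not an ancestor of c10.

No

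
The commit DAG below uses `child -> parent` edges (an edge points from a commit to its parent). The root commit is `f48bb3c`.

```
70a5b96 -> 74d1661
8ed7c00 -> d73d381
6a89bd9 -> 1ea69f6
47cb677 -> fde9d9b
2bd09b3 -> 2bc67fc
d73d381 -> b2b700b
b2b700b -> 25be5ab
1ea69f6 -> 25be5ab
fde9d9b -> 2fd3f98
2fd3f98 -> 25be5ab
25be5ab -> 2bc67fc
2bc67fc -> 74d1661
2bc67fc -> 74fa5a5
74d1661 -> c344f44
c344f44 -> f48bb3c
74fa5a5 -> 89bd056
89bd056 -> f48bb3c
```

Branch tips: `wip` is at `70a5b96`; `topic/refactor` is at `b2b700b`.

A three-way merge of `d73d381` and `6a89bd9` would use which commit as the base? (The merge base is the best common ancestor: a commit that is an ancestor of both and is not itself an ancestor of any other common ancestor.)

Ancestors of d73d381: {25be5ab, 2bc67fc, 74d1661, 74fa5a5, 89bd056, b2b700b, c344f44, d73d381, f48bb3c}.
Ancestors of 6a89bd9: {1ea69f6, 25be5ab, 2bc67fc, 6a89bd9, 74d1661, 74fa5a5, 89bd056, c344f44, f48bb3c}.
Common ancestors: {25be5ab, 2bc67fc, 74d1661, 74fa5a5, 89bd056, c344f44, f48bb3c}.
Among these, 25be5ab is not an ancestor of any other common ancestor — it is the merge base.

25be5ab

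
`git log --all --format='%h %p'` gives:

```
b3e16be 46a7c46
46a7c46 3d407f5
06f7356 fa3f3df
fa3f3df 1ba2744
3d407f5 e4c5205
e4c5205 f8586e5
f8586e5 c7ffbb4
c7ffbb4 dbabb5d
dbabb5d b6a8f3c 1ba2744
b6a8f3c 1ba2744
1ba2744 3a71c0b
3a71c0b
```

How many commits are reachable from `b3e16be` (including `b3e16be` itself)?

10

Walking parent pointers from b3e16be: reachable set = {1ba2744, 3a71c0b, 3d407f5, 46a7c46, b3e16be, b6a8f3c, c7ffbb4, dbabb5d, e4c5205, f8586e5}.
That is 10 commits.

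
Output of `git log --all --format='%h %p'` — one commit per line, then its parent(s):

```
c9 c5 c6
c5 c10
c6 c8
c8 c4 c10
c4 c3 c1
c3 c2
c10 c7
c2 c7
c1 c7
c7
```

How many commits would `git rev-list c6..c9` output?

Reachable from c9: {c1, c10, c2, c3, c4, c5, c6, c7, c8, c9}.
Reachable from c6: {c1, c10, c2, c3, c4, c6, c7, c8}.
In c9's history but not c6's: {c5, c9} — 2 commits.

2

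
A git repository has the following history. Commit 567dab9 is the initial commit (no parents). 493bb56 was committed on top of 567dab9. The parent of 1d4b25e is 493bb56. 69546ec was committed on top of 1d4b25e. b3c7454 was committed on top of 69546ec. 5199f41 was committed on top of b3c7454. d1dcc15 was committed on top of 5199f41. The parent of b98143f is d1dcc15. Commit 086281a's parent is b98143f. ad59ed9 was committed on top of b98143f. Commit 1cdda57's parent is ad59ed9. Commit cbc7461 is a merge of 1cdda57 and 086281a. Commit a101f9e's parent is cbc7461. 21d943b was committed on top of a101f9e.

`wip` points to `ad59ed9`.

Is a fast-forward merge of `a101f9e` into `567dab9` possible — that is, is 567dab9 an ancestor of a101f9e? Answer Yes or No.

A fast-forward from 567dab9 to a101f9e is possible iff 567dab9 is an ancestor of a101f9e.
Ancestors of a101f9e: {086281a, 1cdda57, 1d4b25e, 493bb56, 5199f41, 567dab9, 69546ec, a101f9e, ad59ed9, b3c7454, b98143f, cbc7461, d1dcc15}.
567dab9 is among them, so fast-forward is possible.

Yes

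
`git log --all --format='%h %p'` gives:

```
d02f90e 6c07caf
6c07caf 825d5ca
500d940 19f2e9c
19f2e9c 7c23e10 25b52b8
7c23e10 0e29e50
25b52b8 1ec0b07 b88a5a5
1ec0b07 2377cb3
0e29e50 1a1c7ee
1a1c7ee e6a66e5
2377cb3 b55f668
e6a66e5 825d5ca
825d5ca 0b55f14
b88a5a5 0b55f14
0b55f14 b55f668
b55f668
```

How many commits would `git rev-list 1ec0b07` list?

Walking parent pointers from 1ec0b07: reachable set = {1ec0b07, 2377cb3, b55f668}.
That is 3 commits.

3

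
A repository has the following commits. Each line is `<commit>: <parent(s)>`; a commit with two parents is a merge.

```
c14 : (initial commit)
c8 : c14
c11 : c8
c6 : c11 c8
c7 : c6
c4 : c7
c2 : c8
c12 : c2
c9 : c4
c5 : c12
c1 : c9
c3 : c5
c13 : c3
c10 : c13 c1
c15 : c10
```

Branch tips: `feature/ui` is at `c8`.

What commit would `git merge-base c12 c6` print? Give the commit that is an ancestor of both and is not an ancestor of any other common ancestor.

Ancestors of c12: {c12, c14, c2, c8}.
Ancestors of c6: {c11, c14, c6, c8}.
Common ancestors: {c14, c8}.
Among these, c8 is not an ancestor of any other common ancestor — it is the merge base.

c8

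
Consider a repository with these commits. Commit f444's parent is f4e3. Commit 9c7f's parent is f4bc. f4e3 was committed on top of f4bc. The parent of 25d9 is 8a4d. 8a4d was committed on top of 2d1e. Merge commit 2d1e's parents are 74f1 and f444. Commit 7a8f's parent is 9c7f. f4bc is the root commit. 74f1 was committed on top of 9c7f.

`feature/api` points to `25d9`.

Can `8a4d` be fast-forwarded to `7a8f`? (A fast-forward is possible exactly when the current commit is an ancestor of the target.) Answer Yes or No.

A fast-forward from 8a4d to 7a8f is possible iff 8a4d is an ancestor of 7a8f.
Ancestors of 7a8f: {7a8f, 9c7f, f4bc}.
8a4d is not among them, so fast-forward is not possible.

No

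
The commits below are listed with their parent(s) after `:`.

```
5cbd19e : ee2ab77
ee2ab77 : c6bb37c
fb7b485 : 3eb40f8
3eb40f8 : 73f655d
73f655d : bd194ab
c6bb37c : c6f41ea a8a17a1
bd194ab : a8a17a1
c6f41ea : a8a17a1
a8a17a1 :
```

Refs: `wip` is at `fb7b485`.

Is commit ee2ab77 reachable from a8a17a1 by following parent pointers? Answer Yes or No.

Ancestors of a8a17a1: {a8a17a1}.
ee2ab77 is not in that set, so it is not an ancestor of a8a17a1.

No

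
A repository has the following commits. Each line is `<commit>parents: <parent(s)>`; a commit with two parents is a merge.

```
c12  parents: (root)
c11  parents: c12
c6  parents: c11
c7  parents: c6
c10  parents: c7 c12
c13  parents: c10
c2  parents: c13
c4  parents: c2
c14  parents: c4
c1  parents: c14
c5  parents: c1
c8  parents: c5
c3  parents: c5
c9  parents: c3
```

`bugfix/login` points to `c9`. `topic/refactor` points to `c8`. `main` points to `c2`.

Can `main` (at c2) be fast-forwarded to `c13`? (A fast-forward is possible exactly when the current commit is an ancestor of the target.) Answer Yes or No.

A fast-forward from c2 to c13 is possible iff c2 is an ancestor of c13.
Ancestors of c13: {c10, c11, c12, c13, c6, c7}.
c2 is not among them, so fast-forward is not possible.

No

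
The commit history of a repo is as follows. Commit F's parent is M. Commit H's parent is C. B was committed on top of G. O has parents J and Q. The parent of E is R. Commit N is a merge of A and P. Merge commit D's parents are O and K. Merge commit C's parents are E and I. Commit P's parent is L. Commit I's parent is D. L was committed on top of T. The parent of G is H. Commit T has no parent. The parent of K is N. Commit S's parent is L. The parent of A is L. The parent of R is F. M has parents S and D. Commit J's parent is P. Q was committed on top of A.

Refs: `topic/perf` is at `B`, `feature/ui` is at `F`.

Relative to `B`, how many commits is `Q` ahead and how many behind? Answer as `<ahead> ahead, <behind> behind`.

Reachable from Q: {A, L, Q, T}.
Reachable from B: {A, B, C, D, E, F, G, H, I, J, K, L, M, N, O, P, Q, R, S, T}.
Only in Q's history (ahead): {} — 0.
Only in B's history (behind): {B, C, D, E, F, G, H, I, J, K, M, N, O, P, R, S} — 16.

0 ahead, 16 behind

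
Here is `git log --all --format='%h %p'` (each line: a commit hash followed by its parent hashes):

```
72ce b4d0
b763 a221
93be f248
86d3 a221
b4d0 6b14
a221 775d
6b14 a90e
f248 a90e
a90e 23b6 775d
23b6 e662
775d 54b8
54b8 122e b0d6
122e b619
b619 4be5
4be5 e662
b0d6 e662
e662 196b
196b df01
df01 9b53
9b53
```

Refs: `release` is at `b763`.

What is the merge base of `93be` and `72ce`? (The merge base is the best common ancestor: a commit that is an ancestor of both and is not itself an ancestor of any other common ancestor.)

Ancestors of 93be: {122e, 196b, 23b6, 4be5, 54b8, 775d, 93be, 9b53, a90e, b0d6, b619, df01, e662, f248}.
Ancestors of 72ce: {122e, 196b, 23b6, 4be5, 54b8, 6b14, 72ce, 775d, 9b53, a90e, b0d6, b4d0, b619, df01, e662}.
Common ancestors: {122e, 196b, 23b6, 4be5, 54b8, 775d, 9b53, a90e, b0d6, b619, df01, e662}.
Among these, a90e is not an ancestor of any other common ancestor — it is the merge base.

a90e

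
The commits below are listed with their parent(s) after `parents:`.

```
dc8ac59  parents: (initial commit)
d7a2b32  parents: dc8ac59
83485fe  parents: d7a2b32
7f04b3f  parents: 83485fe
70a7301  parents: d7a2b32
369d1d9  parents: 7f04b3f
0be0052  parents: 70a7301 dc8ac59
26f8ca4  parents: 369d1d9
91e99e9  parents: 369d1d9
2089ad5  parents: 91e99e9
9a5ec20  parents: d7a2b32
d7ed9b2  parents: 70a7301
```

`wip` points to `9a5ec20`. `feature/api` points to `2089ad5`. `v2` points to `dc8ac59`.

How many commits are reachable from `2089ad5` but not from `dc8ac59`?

6

Reachable from 2089ad5: {2089ad5, 369d1d9, 7f04b3f, 83485fe, 91e99e9, d7a2b32, dc8ac59}.
Reachable from dc8ac59: {dc8ac59}.
In 2089ad5's history but not dc8ac59's: {2089ad5, 369d1d9, 7f04b3f, 83485fe, 91e99e9, d7a2b32} — 6 commits.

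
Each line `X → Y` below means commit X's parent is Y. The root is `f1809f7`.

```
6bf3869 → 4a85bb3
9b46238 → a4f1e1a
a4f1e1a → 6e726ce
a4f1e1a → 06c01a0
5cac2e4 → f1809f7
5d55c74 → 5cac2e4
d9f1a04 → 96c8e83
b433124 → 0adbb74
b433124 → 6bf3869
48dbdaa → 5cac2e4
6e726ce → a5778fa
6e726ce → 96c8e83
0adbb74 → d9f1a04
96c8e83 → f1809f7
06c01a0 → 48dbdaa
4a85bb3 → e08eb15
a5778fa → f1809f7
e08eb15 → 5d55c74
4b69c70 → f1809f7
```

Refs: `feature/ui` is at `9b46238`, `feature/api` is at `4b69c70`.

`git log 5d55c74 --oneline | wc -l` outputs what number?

3

Walking parent pointers from 5d55c74: reachable set = {5cac2e4, 5d55c74, f1809f7}.
That is 3 commits.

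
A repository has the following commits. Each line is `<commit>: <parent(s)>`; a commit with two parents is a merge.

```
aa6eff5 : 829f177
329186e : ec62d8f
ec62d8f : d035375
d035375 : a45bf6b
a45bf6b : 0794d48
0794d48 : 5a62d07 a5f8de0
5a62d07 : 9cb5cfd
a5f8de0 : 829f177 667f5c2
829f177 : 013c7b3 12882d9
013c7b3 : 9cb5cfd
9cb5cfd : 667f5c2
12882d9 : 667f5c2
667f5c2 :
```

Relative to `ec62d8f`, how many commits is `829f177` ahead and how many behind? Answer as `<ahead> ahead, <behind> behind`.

Reachable from 829f177: {013c7b3, 12882d9, 667f5c2, 829f177, 9cb5cfd}.
Reachable from ec62d8f: {013c7b3, 0794d48, 12882d9, 5a62d07, 667f5c2, 829f177, 9cb5cfd, a45bf6b, a5f8de0, d035375, ec62d8f}.
Only in 829f177's history (ahead): {} — 0.
Only in ec62d8f's history (behind): {0794d48, 5a62d07, a45bf6b, a5f8de0, d035375, ec62d8f} — 6.

0 ahead, 6 behind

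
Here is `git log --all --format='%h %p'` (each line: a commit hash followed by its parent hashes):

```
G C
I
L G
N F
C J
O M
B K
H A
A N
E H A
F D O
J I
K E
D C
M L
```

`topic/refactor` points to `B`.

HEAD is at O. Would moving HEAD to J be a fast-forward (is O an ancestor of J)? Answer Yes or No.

A fast-forward from O to J is possible iff O is an ancestor of J.
Ancestors of J: {I, J}.
O is not among them, so fast-forward is not possible.

No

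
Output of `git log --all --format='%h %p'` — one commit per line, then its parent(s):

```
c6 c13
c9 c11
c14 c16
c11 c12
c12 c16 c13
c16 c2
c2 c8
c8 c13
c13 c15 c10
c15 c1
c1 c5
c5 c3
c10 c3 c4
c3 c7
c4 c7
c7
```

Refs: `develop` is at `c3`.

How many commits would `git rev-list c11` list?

Walking parent pointers from c11: reachable set = {c1, c10, c11, c12, c13, c15, c16, c2, c3, c4, c5, c7, c8}.
That is 13 commits.

13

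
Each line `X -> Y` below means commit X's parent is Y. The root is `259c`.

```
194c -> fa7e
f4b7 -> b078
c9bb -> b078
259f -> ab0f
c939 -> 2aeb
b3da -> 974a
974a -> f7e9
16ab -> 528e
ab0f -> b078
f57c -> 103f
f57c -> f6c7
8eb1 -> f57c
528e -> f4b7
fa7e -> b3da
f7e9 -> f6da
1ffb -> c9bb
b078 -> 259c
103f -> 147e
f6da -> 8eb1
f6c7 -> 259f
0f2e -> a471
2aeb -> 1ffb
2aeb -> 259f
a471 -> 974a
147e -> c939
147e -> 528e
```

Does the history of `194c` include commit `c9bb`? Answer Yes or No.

Ancestors of 194c (commits reachable by following parents): {103f, 147e, 194c, 1ffb, 259c, 259f, 2aeb, 528e, 8eb1, 974a, ab0f, b078, b3da, c939, c9bb, f4b7, f57c, f6c7, f6da, f7e9, fa7e}.
c9bb is in that set, so it is an ancestor of 194c.

Yes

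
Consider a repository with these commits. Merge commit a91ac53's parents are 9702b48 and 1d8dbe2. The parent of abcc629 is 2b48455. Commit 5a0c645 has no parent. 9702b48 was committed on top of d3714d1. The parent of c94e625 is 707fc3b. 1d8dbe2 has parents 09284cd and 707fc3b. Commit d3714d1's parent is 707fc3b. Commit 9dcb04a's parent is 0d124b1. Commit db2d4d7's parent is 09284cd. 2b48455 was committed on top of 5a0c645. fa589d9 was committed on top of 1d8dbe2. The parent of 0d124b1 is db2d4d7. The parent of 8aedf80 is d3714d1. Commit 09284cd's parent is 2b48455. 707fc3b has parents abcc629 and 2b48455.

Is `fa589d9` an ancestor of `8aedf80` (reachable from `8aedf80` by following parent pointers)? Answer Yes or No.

Ancestors of 8aedf80: {2b48455, 5a0c645, 707fc3b, 8aedf80, abcc629, d3714d1}.
fa589d9 is not in that set, so it is not an ancestor of 8aedf80.

No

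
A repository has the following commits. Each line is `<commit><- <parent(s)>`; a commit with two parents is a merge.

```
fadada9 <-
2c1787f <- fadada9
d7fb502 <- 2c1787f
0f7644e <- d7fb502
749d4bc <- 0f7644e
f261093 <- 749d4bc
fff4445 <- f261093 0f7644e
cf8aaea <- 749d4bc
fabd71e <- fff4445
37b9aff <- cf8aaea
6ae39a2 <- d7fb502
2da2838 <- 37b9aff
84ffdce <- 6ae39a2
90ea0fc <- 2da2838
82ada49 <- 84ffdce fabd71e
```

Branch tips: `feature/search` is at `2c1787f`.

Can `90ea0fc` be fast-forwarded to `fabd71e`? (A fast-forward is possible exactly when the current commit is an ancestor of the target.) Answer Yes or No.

No

A fast-forward from 90ea0fc to fabd71e is possible iff 90ea0fc is an ancestor of fabd71e.
Ancestors of fabd71e: {0f7644e, 2c1787f, 749d4bc, d7fb502, f261093, fabd71e, fadada9, fff4445}.
90ea0fc is not among them, so fast-forward is not possible.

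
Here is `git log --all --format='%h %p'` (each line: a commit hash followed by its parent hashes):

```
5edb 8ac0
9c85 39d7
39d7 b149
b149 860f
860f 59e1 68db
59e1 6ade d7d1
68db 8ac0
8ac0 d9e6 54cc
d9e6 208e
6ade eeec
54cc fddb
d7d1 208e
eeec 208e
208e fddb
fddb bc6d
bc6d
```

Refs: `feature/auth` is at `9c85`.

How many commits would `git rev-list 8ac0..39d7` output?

Reachable from 39d7: {208e, 39d7, 54cc, 59e1, 68db, 6ade, 860f, 8ac0, b149, bc6d, d7d1, d9e6, eeec, fddb}.
Reachable from 8ac0: {208e, 54cc, 8ac0, bc6d, d9e6, fddb}.
In 39d7's history but not 8ac0's: {39d7, 59e1, 68db, 6ade, 860f, b149, d7d1, eeec} — 8 commits.

8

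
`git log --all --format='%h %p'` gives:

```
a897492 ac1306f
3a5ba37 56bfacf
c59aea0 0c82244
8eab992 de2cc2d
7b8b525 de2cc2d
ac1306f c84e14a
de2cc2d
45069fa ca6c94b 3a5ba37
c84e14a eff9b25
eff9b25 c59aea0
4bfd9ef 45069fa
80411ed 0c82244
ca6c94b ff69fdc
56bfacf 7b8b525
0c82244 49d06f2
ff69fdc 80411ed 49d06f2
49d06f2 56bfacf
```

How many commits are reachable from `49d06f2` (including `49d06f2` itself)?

4

Walking parent pointers from 49d06f2: reachable set = {49d06f2, 56bfacf, 7b8b525, de2cc2d}.
That is 4 commits.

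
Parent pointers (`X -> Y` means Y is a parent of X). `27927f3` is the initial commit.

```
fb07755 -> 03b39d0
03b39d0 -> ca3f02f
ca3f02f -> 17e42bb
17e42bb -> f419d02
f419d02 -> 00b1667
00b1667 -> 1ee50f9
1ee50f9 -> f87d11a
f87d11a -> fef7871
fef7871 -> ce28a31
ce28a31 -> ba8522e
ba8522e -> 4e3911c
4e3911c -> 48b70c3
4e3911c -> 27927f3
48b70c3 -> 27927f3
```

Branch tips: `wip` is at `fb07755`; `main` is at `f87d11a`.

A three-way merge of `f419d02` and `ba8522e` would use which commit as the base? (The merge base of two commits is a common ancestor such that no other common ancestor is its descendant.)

Ancestors of f419d02: {00b1667, 1ee50f9, 27927f3, 48b70c3, 4e3911c, ba8522e, ce28a31, f419d02, f87d11a, fef7871}.
Ancestors of ba8522e: {27927f3, 48b70c3, 4e3911c, ba8522e}.
Common ancestors: {27927f3, 48b70c3, 4e3911c, ba8522e}.
Among these, ba8522e is not an ancestor of any other common ancestor — it is the merge base.

ba8522e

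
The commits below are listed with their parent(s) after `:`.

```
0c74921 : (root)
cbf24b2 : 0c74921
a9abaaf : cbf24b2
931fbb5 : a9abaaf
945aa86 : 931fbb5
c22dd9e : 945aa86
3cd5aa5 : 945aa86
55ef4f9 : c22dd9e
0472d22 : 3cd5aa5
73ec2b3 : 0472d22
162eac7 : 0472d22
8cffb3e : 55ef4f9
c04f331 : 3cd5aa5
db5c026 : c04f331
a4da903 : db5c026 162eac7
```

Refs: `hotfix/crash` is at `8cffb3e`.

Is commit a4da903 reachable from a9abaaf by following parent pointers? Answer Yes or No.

Ancestors of a9abaaf: {0c74921, a9abaaf, cbf24b2}.
a4da903 is not in that set, so it is not an ancestor of a9abaaf.

No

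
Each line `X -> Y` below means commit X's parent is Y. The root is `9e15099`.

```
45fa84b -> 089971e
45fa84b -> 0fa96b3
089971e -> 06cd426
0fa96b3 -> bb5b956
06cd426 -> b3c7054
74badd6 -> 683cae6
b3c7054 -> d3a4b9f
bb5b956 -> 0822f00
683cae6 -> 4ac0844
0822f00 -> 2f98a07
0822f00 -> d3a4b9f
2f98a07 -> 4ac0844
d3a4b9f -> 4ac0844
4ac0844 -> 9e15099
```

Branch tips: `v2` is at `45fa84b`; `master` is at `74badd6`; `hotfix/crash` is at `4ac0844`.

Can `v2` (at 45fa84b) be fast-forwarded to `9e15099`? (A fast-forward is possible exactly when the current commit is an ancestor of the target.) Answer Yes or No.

No

A fast-forward from 45fa84b to 9e15099 is possible iff 45fa84b is an ancestor of 9e15099.
Ancestors of 9e15099: {9e15099}.
45fa84b is not among them, so fast-forward is not possible.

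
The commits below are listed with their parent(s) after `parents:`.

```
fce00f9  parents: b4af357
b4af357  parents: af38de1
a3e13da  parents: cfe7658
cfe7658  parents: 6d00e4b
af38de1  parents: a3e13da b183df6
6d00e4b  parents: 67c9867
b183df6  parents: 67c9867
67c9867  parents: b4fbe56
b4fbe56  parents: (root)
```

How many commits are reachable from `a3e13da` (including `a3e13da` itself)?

Walking parent pointers from a3e13da: reachable set = {67c9867, 6d00e4b, a3e13da, b4fbe56, cfe7658}.
That is 5 commits.

5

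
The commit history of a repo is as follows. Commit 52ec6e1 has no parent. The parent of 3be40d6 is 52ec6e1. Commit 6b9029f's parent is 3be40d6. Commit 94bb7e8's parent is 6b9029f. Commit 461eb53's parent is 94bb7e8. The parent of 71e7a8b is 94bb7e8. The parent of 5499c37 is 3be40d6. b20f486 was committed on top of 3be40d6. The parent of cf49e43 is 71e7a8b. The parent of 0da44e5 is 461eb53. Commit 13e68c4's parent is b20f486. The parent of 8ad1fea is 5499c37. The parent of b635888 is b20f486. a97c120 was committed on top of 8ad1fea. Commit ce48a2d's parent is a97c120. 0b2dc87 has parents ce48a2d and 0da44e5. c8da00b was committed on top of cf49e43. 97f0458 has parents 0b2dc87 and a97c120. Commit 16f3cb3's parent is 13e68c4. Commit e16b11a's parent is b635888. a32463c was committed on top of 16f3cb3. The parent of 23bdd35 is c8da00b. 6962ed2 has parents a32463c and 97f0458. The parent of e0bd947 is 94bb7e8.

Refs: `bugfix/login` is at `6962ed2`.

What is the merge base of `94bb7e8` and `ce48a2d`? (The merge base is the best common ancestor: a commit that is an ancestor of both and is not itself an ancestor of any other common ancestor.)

3be40d6

Ancestors of 94bb7e8: {3be40d6, 52ec6e1, 6b9029f, 94bb7e8}.
Ancestors of ce48a2d: {3be40d6, 52ec6e1, 5499c37, 8ad1fea, a97c120, ce48a2d}.
Common ancestors: {3be40d6, 52ec6e1}.
Among these, 3be40d6 is not an ancestor of any other common ancestor — it is the merge base.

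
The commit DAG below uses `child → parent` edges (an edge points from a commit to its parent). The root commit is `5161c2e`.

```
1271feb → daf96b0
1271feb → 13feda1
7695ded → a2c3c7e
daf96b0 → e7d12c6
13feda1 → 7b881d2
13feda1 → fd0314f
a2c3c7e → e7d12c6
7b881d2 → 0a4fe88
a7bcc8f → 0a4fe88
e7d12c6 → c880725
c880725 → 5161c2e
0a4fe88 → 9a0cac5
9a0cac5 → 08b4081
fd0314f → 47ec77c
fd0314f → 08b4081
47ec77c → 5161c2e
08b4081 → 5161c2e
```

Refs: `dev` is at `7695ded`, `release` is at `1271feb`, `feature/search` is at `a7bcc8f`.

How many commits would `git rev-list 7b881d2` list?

Walking parent pointers from 7b881d2: reachable set = {08b4081, 0a4fe88, 5161c2e, 7b881d2, 9a0cac5}.
That is 5 commits.

5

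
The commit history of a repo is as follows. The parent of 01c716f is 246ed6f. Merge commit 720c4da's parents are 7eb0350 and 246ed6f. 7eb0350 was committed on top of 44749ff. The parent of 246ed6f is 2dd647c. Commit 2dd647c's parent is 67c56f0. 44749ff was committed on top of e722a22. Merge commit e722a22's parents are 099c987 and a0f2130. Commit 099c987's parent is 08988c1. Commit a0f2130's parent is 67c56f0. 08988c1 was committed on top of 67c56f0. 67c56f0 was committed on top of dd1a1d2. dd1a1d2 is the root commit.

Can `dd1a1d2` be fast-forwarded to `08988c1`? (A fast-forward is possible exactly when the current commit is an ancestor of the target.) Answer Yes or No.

Yes

A fast-forward from dd1a1d2 to 08988c1 is possible iff dd1a1d2 is an ancestor of 08988c1.
Ancestors of 08988c1: {08988c1, 67c56f0, dd1a1d2}.
dd1a1d2 is among them, so fast-forward is possible.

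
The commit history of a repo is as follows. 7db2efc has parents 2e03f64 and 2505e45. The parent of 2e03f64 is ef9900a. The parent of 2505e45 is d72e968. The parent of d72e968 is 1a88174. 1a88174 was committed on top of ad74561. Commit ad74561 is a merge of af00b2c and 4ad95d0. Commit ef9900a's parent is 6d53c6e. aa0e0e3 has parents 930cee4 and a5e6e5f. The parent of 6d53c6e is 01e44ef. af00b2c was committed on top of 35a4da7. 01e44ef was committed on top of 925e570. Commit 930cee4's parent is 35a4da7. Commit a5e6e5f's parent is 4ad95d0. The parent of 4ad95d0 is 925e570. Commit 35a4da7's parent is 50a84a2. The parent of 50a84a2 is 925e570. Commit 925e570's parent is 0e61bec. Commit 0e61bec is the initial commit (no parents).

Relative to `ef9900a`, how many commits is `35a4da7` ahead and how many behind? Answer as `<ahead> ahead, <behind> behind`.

2 ahead, 3 behind

Reachable from 35a4da7: {0e61bec, 35a4da7, 50a84a2, 925e570}.
Reachable from ef9900a: {01e44ef, 0e61bec, 6d53c6e, 925e570, ef9900a}.
Only in 35a4da7's history (ahead): {35a4da7, 50a84a2} — 2.
Only in ef9900a's history (behind): {01e44ef, 6d53c6e, ef9900a} — 3.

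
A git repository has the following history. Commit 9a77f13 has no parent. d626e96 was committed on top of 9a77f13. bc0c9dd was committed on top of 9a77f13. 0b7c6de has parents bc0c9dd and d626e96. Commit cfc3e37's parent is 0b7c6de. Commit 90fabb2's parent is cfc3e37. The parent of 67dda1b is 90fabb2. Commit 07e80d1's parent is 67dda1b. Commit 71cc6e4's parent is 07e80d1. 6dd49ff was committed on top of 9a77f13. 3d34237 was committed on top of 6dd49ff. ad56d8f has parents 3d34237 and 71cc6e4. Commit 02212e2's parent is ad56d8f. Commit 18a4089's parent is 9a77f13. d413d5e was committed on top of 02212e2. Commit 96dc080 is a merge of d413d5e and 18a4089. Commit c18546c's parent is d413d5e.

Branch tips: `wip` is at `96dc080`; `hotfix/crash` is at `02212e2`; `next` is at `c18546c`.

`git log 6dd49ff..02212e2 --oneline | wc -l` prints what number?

11

Reachable from 02212e2: {02212e2, 07e80d1, 0b7c6de, 3d34237, 67dda1b, 6dd49ff, 71cc6e4, 90fabb2, 9a77f13, ad56d8f, bc0c9dd, cfc3e37, d626e96}.
Reachable from 6dd49ff: {6dd49ff, 9a77f13}.
In 02212e2's history but not 6dd49ff's: {02212e2, 07e80d1, 0b7c6de, 3d34237, 67dda1b, 71cc6e4, 90fabb2, ad56d8f, bc0c9dd, cfc3e37, d626e96} — 11 commits.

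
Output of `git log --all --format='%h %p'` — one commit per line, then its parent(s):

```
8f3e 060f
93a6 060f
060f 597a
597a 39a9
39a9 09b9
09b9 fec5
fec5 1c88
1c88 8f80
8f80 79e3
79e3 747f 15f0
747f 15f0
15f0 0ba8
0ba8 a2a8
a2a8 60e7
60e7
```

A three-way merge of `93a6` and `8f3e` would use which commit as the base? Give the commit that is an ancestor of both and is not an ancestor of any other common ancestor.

Ancestors of 93a6: {060f, 09b9, 0ba8, 15f0, 1c88, 39a9, 597a, 60e7, 747f, 79e3, 8f80, 93a6, a2a8, fec5}.
Ancestors of 8f3e: {060f, 09b9, 0ba8, 15f0, 1c88, 39a9, 597a, 60e7, 747f, 79e3, 8f3e, 8f80, a2a8, fec5}.
Common ancestors: {060f, 09b9, 0ba8, 15f0, 1c88, 39a9, 597a, 60e7, 747f, 79e3, 8f80, a2a8, fec5}.
Among these, 060f is not an ancestor of any other common ancestor — it is the merge base.

060f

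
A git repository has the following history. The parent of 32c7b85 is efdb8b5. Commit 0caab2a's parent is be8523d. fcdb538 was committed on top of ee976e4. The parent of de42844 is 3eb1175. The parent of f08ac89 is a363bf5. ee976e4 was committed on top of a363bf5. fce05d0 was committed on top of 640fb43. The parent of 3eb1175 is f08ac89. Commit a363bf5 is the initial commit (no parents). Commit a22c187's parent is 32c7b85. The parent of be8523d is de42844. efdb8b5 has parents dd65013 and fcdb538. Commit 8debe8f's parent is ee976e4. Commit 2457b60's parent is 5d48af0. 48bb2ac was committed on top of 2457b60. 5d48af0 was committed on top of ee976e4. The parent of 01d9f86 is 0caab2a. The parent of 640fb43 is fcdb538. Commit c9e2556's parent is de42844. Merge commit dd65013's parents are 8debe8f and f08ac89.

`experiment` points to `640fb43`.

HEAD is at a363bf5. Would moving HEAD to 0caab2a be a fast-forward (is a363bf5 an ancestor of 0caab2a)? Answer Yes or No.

A fast-forward from a363bf5 to 0caab2a is possible iff a363bf5 is an ancestor of 0caab2a.
Ancestors of 0caab2a: {0caab2a, 3eb1175, a363bf5, be8523d, de42844, f08ac89}.
a363bf5 is among them, so fast-forward is possible.

Yes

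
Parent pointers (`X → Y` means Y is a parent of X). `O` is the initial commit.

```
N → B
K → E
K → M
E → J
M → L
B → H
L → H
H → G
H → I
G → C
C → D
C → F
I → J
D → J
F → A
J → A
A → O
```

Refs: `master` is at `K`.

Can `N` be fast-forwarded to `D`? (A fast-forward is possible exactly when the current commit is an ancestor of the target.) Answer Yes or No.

No

A fast-forward from N to D is possible iff N is an ancestor of D.
Ancestors of D: {A, D, J, O}.
N is not among them, so fast-forward is not possible.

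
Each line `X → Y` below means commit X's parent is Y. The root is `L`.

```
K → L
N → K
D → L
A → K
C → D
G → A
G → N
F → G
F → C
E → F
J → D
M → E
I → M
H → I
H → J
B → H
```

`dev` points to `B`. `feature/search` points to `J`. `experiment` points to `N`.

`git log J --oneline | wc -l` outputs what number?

3

Walking parent pointers from J: reachable set = {D, J, L}.
That is 3 commits.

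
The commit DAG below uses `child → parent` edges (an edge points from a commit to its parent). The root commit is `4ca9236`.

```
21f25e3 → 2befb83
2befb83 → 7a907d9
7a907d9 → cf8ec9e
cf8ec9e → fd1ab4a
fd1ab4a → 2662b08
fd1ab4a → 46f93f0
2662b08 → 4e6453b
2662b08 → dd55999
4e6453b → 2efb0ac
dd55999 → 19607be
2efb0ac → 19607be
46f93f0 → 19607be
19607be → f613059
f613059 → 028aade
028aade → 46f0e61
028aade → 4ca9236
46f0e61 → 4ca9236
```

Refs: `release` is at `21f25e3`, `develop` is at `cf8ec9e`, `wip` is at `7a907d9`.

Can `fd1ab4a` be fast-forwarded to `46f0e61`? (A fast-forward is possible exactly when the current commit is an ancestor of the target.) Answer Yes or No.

A fast-forward from fd1ab4a to 46f0e61 is possible iff fd1ab4a is an ancestor of 46f0e61.
Ancestors of 46f0e61: {46f0e61, 4ca9236}.
fd1ab4a is not among them, so fast-forward is not possible.

No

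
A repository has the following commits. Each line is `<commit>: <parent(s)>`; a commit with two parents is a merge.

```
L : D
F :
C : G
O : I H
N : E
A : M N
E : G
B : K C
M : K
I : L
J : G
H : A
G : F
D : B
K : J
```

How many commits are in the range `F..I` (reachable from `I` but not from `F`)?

8

Reachable from I: {B, C, D, F, G, I, J, K, L}.
Reachable from F: {F}.
In I's history but not F's: {B, C, D, G, I, J, K, L} — 8 commits.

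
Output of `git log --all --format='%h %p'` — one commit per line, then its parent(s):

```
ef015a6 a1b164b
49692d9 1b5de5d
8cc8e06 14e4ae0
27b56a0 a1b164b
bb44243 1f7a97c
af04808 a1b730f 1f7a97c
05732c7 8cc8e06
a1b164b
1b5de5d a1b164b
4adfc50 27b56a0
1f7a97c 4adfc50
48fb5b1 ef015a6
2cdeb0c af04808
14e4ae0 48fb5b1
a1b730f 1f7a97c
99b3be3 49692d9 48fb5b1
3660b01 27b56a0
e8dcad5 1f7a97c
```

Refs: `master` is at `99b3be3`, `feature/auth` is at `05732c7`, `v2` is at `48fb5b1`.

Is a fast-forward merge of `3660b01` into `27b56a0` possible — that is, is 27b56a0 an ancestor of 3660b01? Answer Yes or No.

Yes

A fast-forward from 27b56a0 to 3660b01 is possible iff 27b56a0 is an ancestor of 3660b01.
Ancestors of 3660b01: {27b56a0, 3660b01, a1b164b}.
27b56a0 is among them, so fast-forward is possible.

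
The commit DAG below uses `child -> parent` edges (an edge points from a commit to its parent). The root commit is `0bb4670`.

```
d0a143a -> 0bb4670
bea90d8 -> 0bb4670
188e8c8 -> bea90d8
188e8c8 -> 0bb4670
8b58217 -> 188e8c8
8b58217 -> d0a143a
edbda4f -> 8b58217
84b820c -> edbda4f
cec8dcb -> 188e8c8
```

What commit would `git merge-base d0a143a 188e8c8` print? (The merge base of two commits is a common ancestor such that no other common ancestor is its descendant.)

Ancestors of d0a143a: {0bb4670, d0a143a}.
Ancestors of 188e8c8: {0bb4670, 188e8c8, bea90d8}.
Common ancestors: {0bb4670}.
The only common ancestor is 0bb4670, so it is the merge base.

0bb4670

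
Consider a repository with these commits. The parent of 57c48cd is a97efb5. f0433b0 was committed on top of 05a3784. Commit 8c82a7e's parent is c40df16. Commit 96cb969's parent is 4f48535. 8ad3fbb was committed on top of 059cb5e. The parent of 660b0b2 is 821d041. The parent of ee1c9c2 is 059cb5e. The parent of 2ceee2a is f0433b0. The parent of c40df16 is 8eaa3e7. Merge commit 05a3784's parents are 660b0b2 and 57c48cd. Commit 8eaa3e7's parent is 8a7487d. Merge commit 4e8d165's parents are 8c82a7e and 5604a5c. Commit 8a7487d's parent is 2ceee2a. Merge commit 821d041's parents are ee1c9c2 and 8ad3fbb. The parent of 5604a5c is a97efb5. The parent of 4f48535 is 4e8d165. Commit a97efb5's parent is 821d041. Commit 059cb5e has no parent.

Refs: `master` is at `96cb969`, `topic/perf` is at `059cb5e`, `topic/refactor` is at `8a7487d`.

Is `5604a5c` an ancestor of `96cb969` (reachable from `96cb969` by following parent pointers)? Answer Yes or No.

Ancestors of 96cb969 (commits reachable by following parents): {059cb5e, 05a3784, 2ceee2a, 4e8d165, 4f48535, 5604a5c, 57c48cd, 660b0b2, 821d041, 8a7487d, 8ad3fbb, 8c82a7e, 8eaa3e7, 96cb969, a97efb5, c40df16, ee1c9c2, f0433b0}.
5604a5c is in that set, so it is an ancestor of 96cb969.

Yes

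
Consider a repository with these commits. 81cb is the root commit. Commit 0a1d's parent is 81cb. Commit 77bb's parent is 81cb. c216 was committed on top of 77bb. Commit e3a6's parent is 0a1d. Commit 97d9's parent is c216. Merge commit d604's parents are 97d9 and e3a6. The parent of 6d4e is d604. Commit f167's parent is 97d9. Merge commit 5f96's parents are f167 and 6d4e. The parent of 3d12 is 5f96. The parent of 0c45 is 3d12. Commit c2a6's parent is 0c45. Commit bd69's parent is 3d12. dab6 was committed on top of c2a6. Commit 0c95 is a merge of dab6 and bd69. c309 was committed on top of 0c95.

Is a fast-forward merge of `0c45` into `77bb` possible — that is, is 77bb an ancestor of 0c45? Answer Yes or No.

A fast-forward from 77bb to 0c45 is possible iff 77bb is an ancestor of 0c45.
Ancestors of 0c45: {0a1d, 0c45, 3d12, 5f96, 6d4e, 77bb, 81cb, 97d9, c216, d604, e3a6, f167}.
77bb is among them, so fast-forward is possible.

Yes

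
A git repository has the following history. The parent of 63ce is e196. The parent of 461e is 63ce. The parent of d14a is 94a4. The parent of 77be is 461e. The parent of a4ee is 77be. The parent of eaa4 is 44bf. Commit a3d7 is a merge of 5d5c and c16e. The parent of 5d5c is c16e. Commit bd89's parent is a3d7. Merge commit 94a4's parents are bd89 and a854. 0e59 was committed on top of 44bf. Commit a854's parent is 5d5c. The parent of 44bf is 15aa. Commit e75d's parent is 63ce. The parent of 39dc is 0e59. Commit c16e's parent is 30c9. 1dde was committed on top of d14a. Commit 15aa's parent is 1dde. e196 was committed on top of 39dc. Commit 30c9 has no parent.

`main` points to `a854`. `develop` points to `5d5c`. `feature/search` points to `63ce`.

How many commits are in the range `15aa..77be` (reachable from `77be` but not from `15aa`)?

Reachable from 77be: {0e59, 15aa, 1dde, 30c9, 39dc, 44bf, 461e, 5d5c, 63ce, 77be, 94a4, a3d7, a854, bd89, c16e, d14a, e196}.
Reachable from 15aa: {15aa, 1dde, 30c9, 5d5c, 94a4, a3d7, a854, bd89, c16e, d14a}.
In 77be's history but not 15aa's: {0e59, 39dc, 44bf, 461e, 63ce, 77be, e196} — 7 commits.

7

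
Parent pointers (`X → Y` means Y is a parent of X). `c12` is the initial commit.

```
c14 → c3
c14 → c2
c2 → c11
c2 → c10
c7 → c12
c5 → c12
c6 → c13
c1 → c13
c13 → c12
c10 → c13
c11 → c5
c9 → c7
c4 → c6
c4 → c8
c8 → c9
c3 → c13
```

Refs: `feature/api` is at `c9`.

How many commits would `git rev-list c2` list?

6

Walking parent pointers from c2: reachable set = {c10, c11, c12, c13, c2, c5}.
That is 6 commits.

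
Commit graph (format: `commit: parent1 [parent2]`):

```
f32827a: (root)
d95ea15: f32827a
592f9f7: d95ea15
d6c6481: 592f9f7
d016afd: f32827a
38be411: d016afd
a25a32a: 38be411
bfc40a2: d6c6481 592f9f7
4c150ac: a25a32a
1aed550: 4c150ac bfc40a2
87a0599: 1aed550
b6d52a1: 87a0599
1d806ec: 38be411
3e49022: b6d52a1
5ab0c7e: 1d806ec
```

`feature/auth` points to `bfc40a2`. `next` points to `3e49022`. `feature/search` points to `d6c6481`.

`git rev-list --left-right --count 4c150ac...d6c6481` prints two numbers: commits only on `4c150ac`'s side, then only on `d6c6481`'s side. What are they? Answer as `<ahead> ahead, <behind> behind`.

Reachable from 4c150ac: {38be411, 4c150ac, a25a32a, d016afd, f32827a}.
Reachable from d6c6481: {592f9f7, d6c6481, d95ea15, f32827a}.
Only in 4c150ac's history (ahead): {38be411, 4c150ac, a25a32a, d016afd} — 4.
Only in d6c6481's history (behind): {592f9f7, d6c6481, d95ea15} — 3.

4 ahead, 3 behind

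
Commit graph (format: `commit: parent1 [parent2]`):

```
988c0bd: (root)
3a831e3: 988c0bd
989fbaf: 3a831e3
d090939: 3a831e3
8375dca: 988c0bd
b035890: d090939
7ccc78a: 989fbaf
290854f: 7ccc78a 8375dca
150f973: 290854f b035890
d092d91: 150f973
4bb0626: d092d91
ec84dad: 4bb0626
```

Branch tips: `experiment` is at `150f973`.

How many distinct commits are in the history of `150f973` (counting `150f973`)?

Walking parent pointers from 150f973: reachable set = {150f973, 290854f, 3a831e3, 7ccc78a, 8375dca, 988c0bd, 989fbaf, b035890, d090939}.
That is 9 commits.

9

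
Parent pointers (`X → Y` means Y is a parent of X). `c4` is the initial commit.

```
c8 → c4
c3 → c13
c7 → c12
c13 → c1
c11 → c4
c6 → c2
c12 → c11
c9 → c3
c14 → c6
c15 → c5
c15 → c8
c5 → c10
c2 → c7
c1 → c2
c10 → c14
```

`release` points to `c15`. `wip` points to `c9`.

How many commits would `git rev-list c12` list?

Walking parent pointers from c12: reachable set = {c11, c12, c4}.
That is 3 commits.

3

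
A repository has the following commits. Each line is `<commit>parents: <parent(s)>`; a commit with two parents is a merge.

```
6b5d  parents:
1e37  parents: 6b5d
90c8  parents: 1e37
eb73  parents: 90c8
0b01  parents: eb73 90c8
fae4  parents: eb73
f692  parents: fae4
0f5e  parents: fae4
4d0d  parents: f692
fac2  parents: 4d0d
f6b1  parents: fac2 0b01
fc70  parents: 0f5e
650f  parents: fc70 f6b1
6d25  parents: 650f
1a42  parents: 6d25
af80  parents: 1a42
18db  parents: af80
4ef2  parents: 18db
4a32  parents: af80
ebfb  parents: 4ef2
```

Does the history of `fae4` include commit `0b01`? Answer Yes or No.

Ancestors of fae4: {1e37, 6b5d, 90c8, eb73, fae4}.
0b01 is not in that set, so it is not an ancestor of fae4.

No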